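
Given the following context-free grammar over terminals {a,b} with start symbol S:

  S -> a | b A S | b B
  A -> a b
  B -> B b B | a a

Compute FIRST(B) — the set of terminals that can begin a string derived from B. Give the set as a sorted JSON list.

FIRST iteration:
round 1:
  A via A→a b: +{a}
  B via B→a a: +{a}
  S via S→a: +{a}
  S via S→b A S: +{b}
  S: {a,b}  A: {a}  B: {a}
round 2: (no change)
  S: {a,b}  A: {a}  B: {a}

FIRST(B) = ["a"]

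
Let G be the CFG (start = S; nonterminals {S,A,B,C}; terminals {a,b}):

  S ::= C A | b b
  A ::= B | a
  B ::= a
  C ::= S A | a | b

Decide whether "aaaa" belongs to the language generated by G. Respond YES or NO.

CNF form of G:
  S -> C A | T0 T0
  A -> a
  B -> a
  C -> S A | a | b
  T0 -> b

Fill CYK table bottom-up:
  [0..0]={A,B,C}  "a"
  [1..1]={A,B,C}  "a"
  [2..2]={A,B,C}  "a"
  [3..3]={A,B,C}  "a"
  [0..1]={S}  "aa"
  [1..2]={S}  "aa"
  [2..3]={S}  "aa"
  [0..2]={C}  "aaa"
  [1..3]={C}  "aaa"
  [0..3]={S}  "aaaa"

S ∈ T[0,3] ⇒ YES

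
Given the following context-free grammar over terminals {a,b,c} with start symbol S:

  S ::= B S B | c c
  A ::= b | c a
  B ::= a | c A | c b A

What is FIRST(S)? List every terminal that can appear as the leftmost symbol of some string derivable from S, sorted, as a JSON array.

FIRST sets, iterate to fixpoint:
round 1:
  A via A→b: +{b}
  A via A→c a: +{c}
  B via B→a: +{a}
  B via B→c A: +{c}
  S via S→B S B: +{a,c}
  S: {a,c}  A: {b,c}  B: {a,c}
round 2: done
  S: {a,c}  A: {b,c}  B: {a,c}

FIRST(S) = ["a", "c"]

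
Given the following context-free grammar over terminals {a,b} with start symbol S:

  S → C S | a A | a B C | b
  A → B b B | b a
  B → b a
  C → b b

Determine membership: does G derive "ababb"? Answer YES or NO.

CNF form of G:
  S -> C S | T1 A | T1 X3 | b
  A -> B X2 | T0 T1
  B -> T0 T1
  C -> T0 T0
  T0 -> b
  T1 -> a
  X2 -> T0 B
  X3 -> B C

CYK table (by increasing span):
  [0..0]={T1}  "a"  orig:{}
  [1..1]={S,T0}  "b"  orig:{S}
  [2..2]={T1}  "a"  orig:{}
  [3..3]={S,T0}  "b"  orig:{S}
  [4..4]={S,T0}  "b"  orig:{S}
  [0..1]=∅  "ab"
  [1..2]={A,B}  "ba"
  [2..3]=∅  "ab"
  [3..4]={C}  "bb"
  [0..2]={S}  "aba"
  [1..3]=∅  "bab"
  [2..4]=∅  "abb"
  [0..3]=∅  "abab"
  [1..4]={X3}  "babb"  orig:{}
  [0..4]={S}  "ababb"

S ∈ T[0,4] ⇒ YES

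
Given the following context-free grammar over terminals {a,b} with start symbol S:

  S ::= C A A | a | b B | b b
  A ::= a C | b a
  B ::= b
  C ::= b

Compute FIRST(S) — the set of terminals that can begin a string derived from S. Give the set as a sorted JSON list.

FIRST iteration:
[1]
  A via A→a C: +{a}
  A via A→b a: +{b}
  B via B→b: +{b}
  C via C→b: +{b}
  S via S→C A A: +{b}
  S via S→a: +{a}
  FIRST(S)={a,b}  FIRST(A)={a,b}  FIRST(B)={b}  FIRST(C)={b}
[2] — fixpoint
  FIRST(S)={a,b}  FIRST(A)={a,b}  FIRST(B)={b}  FIRST(C)={b}

FIRST(S) = ["a", "b"]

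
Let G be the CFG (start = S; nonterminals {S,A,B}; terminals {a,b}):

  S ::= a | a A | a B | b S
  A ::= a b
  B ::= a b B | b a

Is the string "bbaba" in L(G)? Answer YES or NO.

Convert to CNF:
  S -> T0 A | T0 B | T1 S | a
  A -> T0 T1
  B -> T0 X2 | T1 T0
  T0 -> a
  T1 -> b
  X2 -> T1 B

CYK fill:
  [0..0]={T1}  "b"  orig:{}
  [1..1]={T1}  "b"  orig:{}
  [2..2]={S,T0}  "a"  orig:{S}
  [3..3]={T1}  "b"  orig:{}
  [4..4]={S,T0}  "a"  orig:{S}
  [0..1]=∅  "bb"
  [1..2]={B,S}  "ba"
  [2..3]={A}  "ab"
  [3..4]={B,S}  "ba"
  [0..2]={S,X2}  "bba"  orig:{S}
  [1..3]=∅  "bab"
  [2..4]={S}  "aba"
  [0..3]=∅  "bbab"
  [1..4]={S}  "baba"
  [0..4]={S}  "bbaba"

S ∈ T[0,4] ⇒ YES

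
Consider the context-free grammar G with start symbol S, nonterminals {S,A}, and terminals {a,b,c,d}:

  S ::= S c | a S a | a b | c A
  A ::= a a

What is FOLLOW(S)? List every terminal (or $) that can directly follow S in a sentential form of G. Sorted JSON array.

FIRST iteration:
round 1:
  A via A→a a: +{a}
  S via S→a S a: +{a}
  S via S→c A: +{c}
  FIRST[S]={a,c}  FIRST[A]={a}
round 2: (stable)
  FIRST[S]={a,c}  FIRST[A]={a}

Compute FOLLOW by fixpoint:
initialize: $ ∈ FOLLOW(S)
round 1:
  S→S c: FOLLOW(S) ⊇ FIRST(c) = {c}; new: +{c}
  S→a S a: FOLLOW(S) ⊇ FIRST(a) = {a}; new: +{a}
  S→c A: FOLLOW(A) ⊇ FOLLOW(S) ⊇ {$,a,c}; new: +{$,a,c}
  S: {$,a,c}  A: {$,a,c}
round 2: (stable)
  S: {$,a,c}  A: {$,a,c}

FOLLOW(S) = ["$", "a", "c"]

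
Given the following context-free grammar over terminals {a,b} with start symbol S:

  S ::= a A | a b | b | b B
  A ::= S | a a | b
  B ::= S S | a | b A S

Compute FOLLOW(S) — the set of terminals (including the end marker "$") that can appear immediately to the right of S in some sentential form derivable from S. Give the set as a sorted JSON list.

FIRST iteration:
pass 1:
  A via A→a a: +{a}
  A via A→b: +{b}
  B via B→a: +{a}
  B via B→b A S: +{b}
  S via S→a A: +{a}
  S via S→b: +{b}
  FIRST(S)={a,b}  FIRST(A)={a,b}  FIRST(B)={a,b}
pass 2: (no change)
  FIRST(S)={a,b}  FIRST(A)={a,b}  FIRST(B)={a,b}

Compute FOLLOW by fixpoint:
initialize: $ ∈ FOLLOW(S)
round 1:
  B→S S: FOLLOW(S) ⊇ FIRST(S) = {a,b}; new: +{a,b}
  B→b A S: FOLLOW(A) ⊇ FIRST(S) = {a,b}; new: +{a,b}
  S→a A: FOLLOW(A) ⊇ FOLLOW(S) ⊇ {$,a,b}; new: +{$}
  S→b B: FOLLOW(B) ⊇ FOLLOW(S) ⊇ {$,a,b}; new: +{$,a,b}
  S: {$,a,b}  A: {$,a,b}  B: {$,a,b}
round 2: done
  S: {$,a,b}  A: {$,a,b}  B: {$,a,b}

FOLLOW(S) = ["$", "a", "b"]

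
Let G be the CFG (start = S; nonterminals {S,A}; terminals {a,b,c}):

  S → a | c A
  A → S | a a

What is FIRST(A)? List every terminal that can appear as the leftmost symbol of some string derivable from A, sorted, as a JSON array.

FIRST sets, iterate to fixpoint:
pass 1:
  A via A→a a: +{a}
  S via S→a: +{a}
  S via S→c A: +{c}
  S: {a,c}  A: {a}
pass 2:
  A via A→S: +{c}
  S: {a,c}  A: {a,c}
pass 3: (no change)
  S: {a,c}  A: {a,c}

FIRST(A) = ["a", "c"]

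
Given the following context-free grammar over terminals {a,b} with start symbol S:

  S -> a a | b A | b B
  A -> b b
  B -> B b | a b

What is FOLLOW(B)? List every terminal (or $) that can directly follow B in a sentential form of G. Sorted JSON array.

FIRST sets, iterate to fixpoint:
pass 1:
  A via A→b b: +{b}
  B via B→a b: +{a}
  S via S→a a: +{a}
  S via S→b A: +{b}
  FIRST(S)={a,b}  FIRST(A)={b}  FIRST(B)={a}
pass 2: — fixpoint
  FIRST(S)={a,b}  FIRST(A)={b}  FIRST(B)={a}

FOLLOW iteration:
FOLLOW(S) := {$}
[1]
  B→B b: FOLLOW(B) ⊇ FIRST(b) = {b}; new: +{b}
  S→b A: FOLLOW(A) ⊇ FOLLOW(S) ⊇ {$}; new: +{$}
  S→b B: FOLLOW(B) ⊇ FOLLOW(S) ⊇ {$}; new: +{$}
  S: {$}  A: {$}  B: {$,b}
[2] done
  S: {$}  A: {$}  B: {$,b}

FOLLOW(B) = ["$", "b"]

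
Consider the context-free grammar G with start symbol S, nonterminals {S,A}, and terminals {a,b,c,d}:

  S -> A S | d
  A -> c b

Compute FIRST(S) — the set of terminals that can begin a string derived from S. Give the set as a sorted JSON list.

FIRST sets, iterate to fixpoint:
iter 1:
  A via A→c b: +{c}
  S via S→A S: +{c}
  S via S→d: +{d}
  FIRST[S]={c,d}  FIRST[A]={c}
iter 2: done
  FIRST[S]={c,d}  FIRST[A]={c}

FIRST(S) = ["c", "d"]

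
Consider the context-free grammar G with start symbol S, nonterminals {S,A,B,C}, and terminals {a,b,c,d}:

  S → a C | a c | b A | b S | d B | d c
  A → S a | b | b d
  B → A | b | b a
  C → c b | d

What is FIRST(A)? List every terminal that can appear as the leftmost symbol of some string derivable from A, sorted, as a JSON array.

Compute FIRST by fixpoint:
pass 1:
  A via A→b: +{b}
  B via B→A: +{b}
  C via C→c b: +{c}
  C via C→d: +{d}
  S via S→a C: +{a}
  S via S→b A: +{b}
  S via S→d B: +{d}
  S: {a,b,d}  A: {b}  B: {b}  C: {c,d}
pass 2:
  A via A→S a: +{a,d}
  B via B→A: +{a,d}
  S: {a,b,d}  A: {a,b,d}  B: {a,b,d}  C: {c,d}
pass 3: (stable)
  S: {a,b,d}  A: {a,b,d}  B: {a,b,d}  C: {c,d}

FIRST(A) = ["a", "b", "d"]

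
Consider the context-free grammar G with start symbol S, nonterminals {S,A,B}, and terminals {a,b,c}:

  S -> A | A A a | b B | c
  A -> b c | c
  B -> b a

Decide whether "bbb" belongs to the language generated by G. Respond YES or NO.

CNF form of G:
  S -> A X3 | T0 B | T0 T1 | c
  A -> T0 T1 | c
  B -> T0 T2
  T0 -> b
  T1 -> c
  T2 -> a
  X3 -> A T2

Fill CYK table bottom-up:
  [0..0]={T0}  "b"  orig:{}
  [1..1]={T0}  "b"  orig:{}
  [2..2]={T0}  "b"  orig:{}
  [0..1]=∅  "bb"
  [1..2]=∅  "bb"
  [0..2]=∅  "bbb"

S ∉ T[0,2] ⇒ NO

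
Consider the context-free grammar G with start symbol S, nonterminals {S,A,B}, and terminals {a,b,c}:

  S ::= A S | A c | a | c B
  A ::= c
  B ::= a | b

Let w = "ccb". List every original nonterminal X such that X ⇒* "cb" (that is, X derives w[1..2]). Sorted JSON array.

CNF form of G:
  S -> A S | A T0 | T0 B | a
  A -> c
  B -> a | b
  T0 -> c

CYK table (by increasing span), restricted to cells inside w[1..2]:
  [1..1]={A,T0}  "c"  orig:{A}
  [2..2]={B}  "b"
  [1..2]={S}  "cb"

Original NTs in T[1,2] deriving "cb": ["S"]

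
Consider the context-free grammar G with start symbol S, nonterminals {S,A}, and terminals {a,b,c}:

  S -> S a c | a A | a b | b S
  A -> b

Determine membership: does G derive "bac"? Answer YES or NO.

Convert to CNF:
  S -> S X3 | T0 A | T0 T2 | T2 S
  A -> b
  T0 -> a
  T1 -> c
  T2 -> b
  X3 -> T0 T1

Fill CYK table bottom-up:
  T[0,0] 'b' = {A,T2}  orig:{A}
  T[1,1] 'a' = {T0}  orig:{}
  T[2,2] 'c' = {T1}  orig:{}
  T[0,1] 'ba' = ∅
  T[1,2] 'ac' = {X3}  orig:{}
  T[0,2] 'bac' = ∅

S ∉ T[0,2] ⇒ NO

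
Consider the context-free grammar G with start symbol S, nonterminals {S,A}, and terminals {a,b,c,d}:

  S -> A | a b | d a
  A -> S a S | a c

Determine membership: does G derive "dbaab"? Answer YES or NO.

Convert to CNF:
  S -> S X5 | T0 T1 | T0 T2 | T3 T0
  A -> S X4 | T0 T1
  T0 -> a
  T1 -> c
  T2 -> b
  T3 -> d
  X4 -> T0 S
  X5 -> T0 S

Fill CYK table bottom-up:
  [0..0]={T3}  "d"  orig:{}
  [1..1]={T2}  "b"  orig:{}
  [2..2]={T0}  "a"  orig:{}
  [3..3]={T0}  "a"  orig:{}
  [4..4]={T2}  "b"  orig:{}
  [0..1]=∅  "db"
  [1..2]=∅  "ba"
  [2..3]=∅  "aa"
  [3..4]={S}  "ab"
  [0..2]=∅  "dba"
  [1..3]=∅  "baa"
  [2..4]={X4,X5}  "aab"  orig:{}
  [0..3]=∅  "dbaa"
  [1..4]=∅  "baab"
  [0..4]=∅  "dbaab"

S ∉ T[0,4] ⇒ NO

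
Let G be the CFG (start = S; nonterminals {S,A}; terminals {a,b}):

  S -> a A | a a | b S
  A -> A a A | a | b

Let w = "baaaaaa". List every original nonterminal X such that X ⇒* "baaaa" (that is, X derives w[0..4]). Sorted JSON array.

Convert to CNF:
  S -> T0 A | T0 T0 | T1 S
  A -> A X2 | a | b
  T0 -> a
  T1 -> b
  X2 -> T0 A

Fill CYK table bottom-up, restricted to cells inside w[0..4]:
  cell(0,0) b: {A,T1}  orig:{A}
  cell(1,1) a: {A,T0}  orig:{A}
  cell(2,2) a: {A,T0}  orig:{A}
  cell(3,3) a: {A,T0}  orig:{A}
  cell(4,4) a: {A,T0}  orig:{A}
  cell(0,1) ba: ∅
  cell(1,2) aa: {S,X2}  orig:{S}
  cell(2,3) aa: {S,X2}  orig:{S}
  cell(3,4) aa: {S,X2}  orig:{S}
  cell(0,2) baa: {A,S}
  cell(1,3) aaa: {A}
  cell(2,4) aaa: {A}
  cell(0,3) baaa: ∅
  cell(1,4) aaaa: {S,X2}  orig:{S}
  cell(0,4) baaaa: {A,S}

Original NTs in T[0,4] deriving "baaaa": ["A", "S"]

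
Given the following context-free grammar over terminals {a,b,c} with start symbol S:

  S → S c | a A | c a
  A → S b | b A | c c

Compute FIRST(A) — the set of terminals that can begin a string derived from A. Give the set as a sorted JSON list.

FIRST iteration:
[1]
  A via A→b A: +{b}
  A via A→c c: +{c}
  S via S→a A: +{a}
  S via S→c a: +{c}
  FIRST[S]={a,c}  FIRST[A]={b,c}
[2]
  A via A→S b: +{a}
  FIRST[S]={a,c}  FIRST[A]={a,b,c}
[3] (no change)
  FIRST[S]={a,c}  FIRST[A]={a,b,c}

FIRST(A) = ["a", "b", "c"]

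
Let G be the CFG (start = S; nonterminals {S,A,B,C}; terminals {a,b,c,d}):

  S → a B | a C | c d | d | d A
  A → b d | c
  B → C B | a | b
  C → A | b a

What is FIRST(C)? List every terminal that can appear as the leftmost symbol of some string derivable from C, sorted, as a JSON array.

FIRST sets, iterate to fixpoint:
[1]
  A via A→b d: +{b}
  A via A→c: +{c}
  B via B→a: +{a}
  B via B→b: +{b}
  C via C→A: +{b,c}
  S via S→a B: +{a}
  S via S→c d: +{c}
  S via S→d: +{d}
  S: {a,c,d}  A: {b,c}  B: {a,b}  C: {b,c}
[2]
  B via B→C B: +{c}
  S: {a,c,d}  A: {b,c}  B: {a,b,c}  C: {b,c}
[3] — fixpoint
  S: {a,c,d}  A: {b,c}  B: {a,b,c}  C: {b,c}

FIRST(C) = ["b", "c"]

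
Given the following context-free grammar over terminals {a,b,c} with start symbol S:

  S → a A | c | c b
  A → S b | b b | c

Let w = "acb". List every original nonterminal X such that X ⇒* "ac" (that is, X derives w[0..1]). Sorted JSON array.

Convert to CNF:
  S -> T1 A | T2 T0 | c
  A -> S T0 | T0 T0 | c
  T0 -> b
  T1 -> a
  T2 -> c

Fill CYK table bottom-up (cells [i..j] with 0 ≤ i ≤ j ≤ 1 only):
  cell(0,0) a: {T1}  orig:{}
  cell(1,1) c: {A,S,T2}  orig:{A,S}
  cell(0,1) ac: {S}

Original NTs in T[0,1] deriving "ac": ["S"]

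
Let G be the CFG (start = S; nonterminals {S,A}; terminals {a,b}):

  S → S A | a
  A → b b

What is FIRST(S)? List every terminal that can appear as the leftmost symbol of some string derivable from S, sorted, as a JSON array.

FIRST iteration:
round 1:
  A via A→b b: +{b}
  S via S→a: +{a}
  FIRST(S)={a}  FIRST(A)={b}
round 2: (stable)
  FIRST(S)={a}  FIRST(A)={b}

FIRST(S) = ["a"]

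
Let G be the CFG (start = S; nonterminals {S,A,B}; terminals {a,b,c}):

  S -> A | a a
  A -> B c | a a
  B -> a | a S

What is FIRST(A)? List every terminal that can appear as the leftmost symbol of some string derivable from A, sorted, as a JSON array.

FIRST sets, iterate to fixpoint:
iter 1:
  A via A→a a: +{a}
  B via B→a: +{a}
  S via S→A: +{a}
  FIRST(S)={a}  FIRST(A)={a}  FIRST(B)={a}
iter 2: — fixpoint
  FIRST(S)={a}  FIRST(A)={a}  FIRST(B)={a}

FIRST(A) = ["a"]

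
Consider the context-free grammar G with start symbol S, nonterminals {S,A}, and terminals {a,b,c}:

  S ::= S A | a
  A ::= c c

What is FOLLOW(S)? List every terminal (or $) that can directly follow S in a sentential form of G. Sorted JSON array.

FIRST sets, iterate to fixpoint:
round 1:
  A via A→c c: +{c}
  S via S→a: +{a}
  FIRST[S]={a}  FIRST[A]={c}
round 2: (no change)
  FIRST[S]={a}  FIRST[A]={c}

Compute FOLLOW by fixpoint:
seed FOLLOW(S) with $
iter 1:
  S→S A: FOLLOW(S) ⊇ FIRST(A) = {c}; new: +{c}
  S→S A: FOLLOW(A) ⊇ FOLLOW(S) ⊇ {$,c}; new: +{$,c}
  S: {$,c}  A: {$,c}
iter 2: — fixpoint
  S: {$,c}  A: {$,c}

FOLLOW(S) = ["$", "c"]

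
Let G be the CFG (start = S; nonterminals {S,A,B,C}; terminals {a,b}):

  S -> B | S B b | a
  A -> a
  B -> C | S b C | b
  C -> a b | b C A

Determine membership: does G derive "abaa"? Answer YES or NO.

Convert to CNF:
  S -> S X5 | S X6 | T0 X7 | T1 T0 | a | b
  A -> a
  B -> S X2 | T0 X3 | T1 T0 | b
  C -> T0 X4 | T1 T0
  T0 -> b
  T1 -> a
  X2 -> T0 C
  X3 -> C A
  X4 -> C A
  X5 -> B T0
  X6 -> T0 C
  X7 -> C A

CYK fill:
  [0..0]={A,S,T1}  "a"  orig:{A,S}
  [1..1]={B,S,T0}  "b"  orig:{B,S}
  [2..2]={A,S,T1}  "a"  orig:{A,S}
  [3..3]={A,S,T1}  "a"  orig:{A,S}
  [0..1]={B,C,S}  "ab"
  [1..2]=∅  "ba"
  [2..3]=∅  "aa"
  [0..2]={X3,X4,X7}  "aba"  orig:{}
  [1..3]=∅  "baa"
  [0..3]=∅  "abaa"

S ∉ T[0,3] ⇒ NO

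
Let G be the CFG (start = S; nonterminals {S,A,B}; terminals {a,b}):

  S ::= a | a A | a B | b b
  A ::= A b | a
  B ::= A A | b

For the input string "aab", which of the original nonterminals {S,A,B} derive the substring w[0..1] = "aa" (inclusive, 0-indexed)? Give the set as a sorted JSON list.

Convert to CNF:
  S -> T0 T0 | T1 A | T1 B | a
  A -> A T0 | a
  B -> A A | b
  T0 -> b
  T1 -> a

CYK fill, restricted to cells inside w[0..1]:
  cell(0,0) a: {A,S,T1}  orig:{A,S}
  cell(1,1) a: {A,S,T1}  orig:{A,S}
  cell(0,1) aa: {B,S}

Original NTs in T[0,1] deriving "aa": ["B", "S"]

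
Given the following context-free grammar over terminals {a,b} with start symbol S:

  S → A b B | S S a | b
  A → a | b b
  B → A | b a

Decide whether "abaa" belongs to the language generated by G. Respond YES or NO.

CNF form of G:
  S -> A X2 | S X3 | b
  A -> T0 T0 | a
  B -> T0 T0 | T0 T1 | a
  T0 -> b
  T1 -> a
  X2 -> T0 B
  X3 -> S T1

Fill CYK table bottom-up:
  [0..0]={A,B,T1}  "a"  orig:{A,B}
  [1..1]={S,T0}  "b"  orig:{S}
  [2..2]={A,B,T1}  "a"  orig:{A,B}
  [3..3]={A,B,T1}  "a"  orig:{A,B}
  [0..1]=∅  "ab"
  [1..2]={B,X2,X3}  "ba"  orig:{B}
  [2..3]=∅  "aa"
  [0..2]={S}  "aba"
  [1..3]=∅  "baa"
  [0..3]={X3}  "abaa"  orig:{}

S ∉ T[0,3] ⇒ NO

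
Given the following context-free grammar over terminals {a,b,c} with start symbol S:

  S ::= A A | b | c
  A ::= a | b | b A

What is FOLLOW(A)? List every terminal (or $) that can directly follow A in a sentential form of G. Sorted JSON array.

Compute FIRST by fixpoint:
pass 1:
  A via A→a: +{a}
  A via A→b: +{b}
  S via S→A A: +{a,b}
  S via S→c: +{c}
  FIRST(S)={a,b,c}  FIRST(A)={a,b}
pass 2: done
  FIRST(S)={a,b,c}  FIRST(A)={a,b}

FOLLOW sets:
FOLLOW(S) := {$}
pass 1:
  S→A A: FOLLOW(A) ⊇ FIRST(A) = {a,b}; new: +{a,b}
  S→A A: FOLLOW(A) ⊇ FOLLOW(S) ⊇ {$}; new: +{$}
  FOLLOW(S)={$}  FOLLOW(A)={$,a,b}
pass 2: done
  FOLLOW(S)={$}  FOLLOW(A)={$,a,b}

FOLLOW(A) = ["$", "a", "b"]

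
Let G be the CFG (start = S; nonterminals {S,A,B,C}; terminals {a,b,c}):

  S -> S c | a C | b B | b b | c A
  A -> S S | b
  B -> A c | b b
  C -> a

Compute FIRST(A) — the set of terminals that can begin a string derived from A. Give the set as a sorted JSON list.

FIRST sets, iterate to fixpoint:
pass 1:
  A via A→b: +{b}
  B via B→A c: +{b}
  C via C→a: +{a}
  S via S→a C: +{a}
  S via S→b B: +{b}
  S via S→c A: +{c}
  FIRST(S)={a,b,c}  FIRST(A)={b}  FIRST(B)={b}  FIRST(C)={a}
pass 2:
  A via A→S S: +{a,c}
  B via B→A c: +{a,c}
  FIRST(S)={a,b,c}  FIRST(A)={a,b,c}  FIRST(B)={a,b,c}  FIRST(C)={a}
pass 3: (no change)
  FIRST(S)={a,b,c}  FIRST(A)={a,b,c}  FIRST(B)={a,b,c}  FIRST(C)={a}

FIRST(A) = ["a", "b", "c"]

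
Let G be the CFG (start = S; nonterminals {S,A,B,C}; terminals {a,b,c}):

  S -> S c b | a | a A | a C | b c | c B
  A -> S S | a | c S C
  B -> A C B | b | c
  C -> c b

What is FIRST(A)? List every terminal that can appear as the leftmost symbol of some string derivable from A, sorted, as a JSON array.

FIRST sets, iterate to fixpoint:
round 1:
  A via A→a: +{a}
  A via A→c S C: +{c}
  B via B→A C B: +{a,c}
  B via B→b: +{b}
  C via C→c b: +{c}
  S via S→a: +{a}
  S via S→b c: +{b}
  S via S→c B: +{c}
  FIRST(S)={a,b,c}  FIRST(A)={a,c}  FIRST(B)={a,b,c}  FIRST(C)={c}
round 2:
  A via A→S S: +{b}
  FIRST(S)={a,b,c}  FIRST(A)={a,b,c}  FIRST(B)={a,b,c}  FIRST(C)={c}
round 3: (no change)
  FIRST(S)={a,b,c}  FIRST(A)={a,b,c}  FIRST(B)={a,b,c}  FIRST(C)={c}

FIRST(A) = ["a", "b", "c"]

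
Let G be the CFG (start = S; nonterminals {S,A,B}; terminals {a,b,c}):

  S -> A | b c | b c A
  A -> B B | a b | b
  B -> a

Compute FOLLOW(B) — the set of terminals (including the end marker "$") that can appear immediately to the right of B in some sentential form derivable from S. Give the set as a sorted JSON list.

Compute FIRST by fixpoint:
[1]
  A via A→a b: +{a}
  A via A→b: +{b}
  B via B→a: +{a}
  S via S→A: +{a,b}
  FIRST(S)={a,b}  FIRST(A)={a,b}  FIRST(B)={a}
[2] (stable)
  FIRST(S)={a,b}  FIRST(A)={a,b}  FIRST(B)={a}

Compute FOLLOW by fixpoint:
FOLLOW(S) := {$}
pass 1:
  A→B B: FOLLOW(B) ⊇ FIRST(B) = {a}; new: +{a}
  S→A: FOLLOW(A) ⊇ FOLLOW(S) ⊇ {$}; new: +{$}
  FOLLOW(S)={$}  FOLLOW(A)={$}  FOLLOW(B)={a}
pass 2:
  A→B B: FOLLOW(B) ⊇ FOLLOW(A) ⊇ {$}; new: +{$}
  FOLLOW(S)={$}  FOLLOW(A)={$}  FOLLOW(B)={$,a}
pass 3: done
  FOLLOW(S)={$}  FOLLOW(A)={$}  FOLLOW(B)={$,a}

FOLLOW(B) = ["$", "a"]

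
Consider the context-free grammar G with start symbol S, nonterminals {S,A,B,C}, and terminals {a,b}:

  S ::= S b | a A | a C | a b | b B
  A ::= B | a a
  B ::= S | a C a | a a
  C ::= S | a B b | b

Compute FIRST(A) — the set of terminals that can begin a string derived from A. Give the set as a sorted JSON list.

FIRST sets, iterate to fixpoint:
round 1:
  A via A→a a: +{a}
  B via B→a C a: +{a}
  C via C→a B b: +{a}
  C via C→b: +{b}
  S via S→a A: +{a}
  S via S→b B: +{b}
  FIRST(S)={a,b}  FIRST(A)={a}  FIRST(B)={a}  FIRST(C)={a,b}
round 2:
  B via B→S: +{b}
  FIRST(S)={a,b}  FIRST(A)={a}  FIRST(B)={a,b}  FIRST(C)={a,b}
round 3:
  A via A→B: +{b}
  FIRST(S)={a,b}  FIRST(A)={a,b}  FIRST(B)={a,b}  FIRST(C)={a,b}
round 4: — fixpoint
  FIRST(S)={a,b}  FIRST(A)={a,b}  FIRST(B)={a,b}  FIRST(C)={a,b}

FIRST(A) = ["a", "b"]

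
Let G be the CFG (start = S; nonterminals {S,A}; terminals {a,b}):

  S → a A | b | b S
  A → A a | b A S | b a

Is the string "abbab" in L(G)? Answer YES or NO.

Convert to CNF:
  S -> T0 A | T1 S | b
  A -> A T0 | T1 T0 | T1 X2
  T0 -> a
  T1 -> b
  X2 -> A S

Fill CYK table bottom-up:
  [0..0]={T0}  "a"  orig:{}
  [1..1]={S,T1}  "b"  orig:{S}
  [2..2]={S,T1}  "b"  orig:{S}
  [3..3]={T0}  "a"  orig:{}
  [4..4]={S,T1}  "b"  orig:{S}
  [0..1]=∅  "ab"
  [1..2]={S}  "bb"
  [2..3]={A}  "ba"
  [3..4]=∅  "ab"
  [0..2]=∅  "abb"
  [1..3]=∅  "bba"
  [2..4]={X2}  "bab"  orig:{}
  [0..3]=∅  "abba"
  [1..4]={A}  "bbab"
  [0..4]={S}  "abbab"

S ∈ T[0,4] ⇒ YES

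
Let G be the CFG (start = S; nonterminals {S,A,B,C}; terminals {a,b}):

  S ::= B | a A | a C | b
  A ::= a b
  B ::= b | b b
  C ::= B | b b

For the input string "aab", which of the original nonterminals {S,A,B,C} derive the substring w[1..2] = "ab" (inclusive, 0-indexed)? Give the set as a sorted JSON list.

Convert to CNF:
  S -> T0 A | T0 C | T1 T1 | b
  A -> T0 T1
  B -> T1 T1 | b
  C -> T1 T1 | b
  T0 -> a
  T1 -> b

CYK fill — only the sub-triangle for w[1..2]:
  T[1,1] 'a' = {T0}  orig:{}
  T[2,2] 'b' = {B,C,S,T1}  orig:{B,C,S}
  T[1,2] 'ab' = {A,S}

Original NTs in T[1,2] deriving "ab": ["A", "S"]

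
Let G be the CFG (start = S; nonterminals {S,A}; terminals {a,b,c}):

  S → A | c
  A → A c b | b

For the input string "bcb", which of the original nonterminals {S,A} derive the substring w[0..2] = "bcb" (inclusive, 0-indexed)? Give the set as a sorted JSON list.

CNF form of G:
  S -> A X3 | b | c
  A -> A X2 | b
  T0 -> c
  T1 -> b
  X2 -> T0 T1
  X3 -> T0 T1

CYK table (by increasing span) — only the sub-triangle for w[0..2]:
  T[0,0] 'b' = {A,S,T1}  orig:{A,S}
  T[1,1] 'c' = {S,T0}  orig:{S}
  T[2,2] 'b' = {A,S,T1}  orig:{A,S}
  T[0,1] 'bc' = ∅
  T[1,2] 'cb' = {X2,X3}  orig:{}
  T[0,2] 'bcb' = {A,S}

Original NTs in T[0,2] deriving "bcb": ["A", "S"]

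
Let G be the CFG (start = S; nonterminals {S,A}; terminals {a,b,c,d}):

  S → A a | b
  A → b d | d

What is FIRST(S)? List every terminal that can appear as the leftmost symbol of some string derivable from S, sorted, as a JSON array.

FIRST iteration:
pass 1:
  A via A→b d: +{b}
  A via A→d: +{d}
  S via S→A a: +{b,d}
  S: {b,d}  A: {b,d}
pass 2: done
  S: {b,d}  A: {b,d}

FIRST(S) = ["b", "d"]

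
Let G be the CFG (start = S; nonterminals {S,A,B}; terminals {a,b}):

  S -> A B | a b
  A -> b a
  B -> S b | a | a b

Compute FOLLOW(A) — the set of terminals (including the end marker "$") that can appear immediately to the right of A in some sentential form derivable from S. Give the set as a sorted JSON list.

Compute FIRST by fixpoint:
iter 1:
  A via A→b a: +{b}
  B via B→a: +{a}
  S via S→A B: +{b}
  S via S→a b: +{a}
  FIRST(S)={a,b}  FIRST(A)={b}  FIRST(B)={a}
iter 2:
  B via B→S b: +{b}
  FIRST(S)={a,b}  FIRST(A)={b}  FIRST(B)={a,b}
iter 3: done
  FIRST(S)={a,b}  FIRST(A)={b}  FIRST(B)={a,b}

Compute FOLLOW by fixpoint:
seed FOLLOW(S) with $
iter 1:
  B→S b: FOLLOW(S) ⊇ FIRST(b) = {b}; new: +{b}
  S→A B: FOLLOW(A) ⊇ FIRST(B) = {a,b}; new: +{a,b}
  S→A B: FOLLOW(B) ⊇ FOLLOW(S) ⊇ {$,b}; new: +{$,b}
  FOLLOW(S)={$,b}  FOLLOW(A)={a,b}  FOLLOW(B)={$,b}
iter 2: — fixpoint
  FOLLOW(S)={$,b}  FOLLOW(A)={a,b}  FOLLOW(B)={$,b}

FOLLOW(A) = ["a", "b"]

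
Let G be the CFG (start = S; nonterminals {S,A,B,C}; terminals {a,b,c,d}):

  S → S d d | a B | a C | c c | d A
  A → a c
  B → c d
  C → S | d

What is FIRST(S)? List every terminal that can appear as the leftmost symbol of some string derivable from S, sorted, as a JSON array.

Compute FIRST by fixpoint:
pass 1:
  A via A→a c: +{a}
  B via B→c d: +{c}
  C via C→d: +{d}
  S via S→a B: +{a}
  S via S→c c: +{c}
  S via S→d A: +{d}
  S: {a,c,d}  A: {a}  B: {c}  C: {d}
pass 2:
  C via C→S: +{a,c}
  S: {a,c,d}  A: {a}  B: {c}  C: {a,c,d}
pass 3: — fixpoint
  S: {a,c,d}  A: {a}  B: {c}  C: {a,c,d}

FIRST(S) = ["a", "c", "d"]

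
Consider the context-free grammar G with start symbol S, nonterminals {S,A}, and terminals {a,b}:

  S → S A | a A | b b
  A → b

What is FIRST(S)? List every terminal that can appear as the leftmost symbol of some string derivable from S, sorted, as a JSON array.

Compute FIRST by fixpoint:
[1]
  A via A→b: +{b}
  S via S→a A: +{a}
  S via S→b b: +{b}
  S: {a,b}  A: {b}
[2] (stable)
  S: {a,b}  A: {b}

FIRST(S) = ["a", "b"]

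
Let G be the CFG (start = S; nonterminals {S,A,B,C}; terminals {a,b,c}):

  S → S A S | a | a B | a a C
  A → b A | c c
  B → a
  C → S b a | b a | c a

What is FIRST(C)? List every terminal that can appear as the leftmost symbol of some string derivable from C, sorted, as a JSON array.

FIRST sets, iterate to fixpoint:
iter 1:
  A via A→b A: +{b}
  A via A→c c: +{c}
  B via B→a: +{a}
  C via C→b a: +{b}
  C via C→c a: +{c}
  S via S→a: +{a}
  FIRST(S)={a}  FIRST(A)={b,c}  FIRST(B)={a}  FIRST(C)={b,c}
iter 2:
  C via C→S b a: +{a}
  FIRST(S)={a}  FIRST(A)={b,c}  FIRST(B)={a}  FIRST(C)={a,b,c}
iter 3: — fixpoint
  FIRST(S)={a}  FIRST(A)={b,c}  FIRST(B)={a}  FIRST(C)={a,b,c}

FIRST(C) = ["a", "b", "c"]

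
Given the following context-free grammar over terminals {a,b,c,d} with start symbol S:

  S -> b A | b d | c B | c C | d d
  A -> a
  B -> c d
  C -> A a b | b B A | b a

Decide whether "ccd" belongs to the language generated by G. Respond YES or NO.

CNF form of G:
  S -> T0 B | T0 C | T1 T1 | T3 A | T3 T1
  A -> a
  B -> T0 T1
  C -> A X4 | T3 T2 | T3 X5
  T0 -> c
  T1 -> d
  T2 -> a
  T3 -> b
  X4 -> T2 T3
  X5 -> B A

CYK fill:
  cell(0,0) c: {T0}  orig:{}
  cell(1,1) c: {T0}  orig:{}
  cell(2,2) d: {T1}  orig:{}
  cell(0,1) cc: ∅
  cell(1,2) cd: {B}
  cell(0,2) ccd: {S}

S ∈ T[0,2] ⇒ YES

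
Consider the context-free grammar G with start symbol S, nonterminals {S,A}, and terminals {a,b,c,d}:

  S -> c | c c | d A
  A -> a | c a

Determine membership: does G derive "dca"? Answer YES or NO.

CNF form of G:
  S -> T0 T0 | T2 A | c
  A -> T0 T1 | a
  T0 -> c
  T1 -> a
  T2 -> d

Fill CYK table bottom-up:
  T[0,0] 'd' = {T2}  orig:{}
  T[1,1] 'c' = {S,T0}  orig:{S}
  T[2,2] 'a' = {A,T1}  orig:{A}
  T[0,1] 'dc' = ∅
  T[1,2] 'ca' = {A}
  T[0,2] 'dca' = {S}

S ∈ T[0,2] ⇒ YES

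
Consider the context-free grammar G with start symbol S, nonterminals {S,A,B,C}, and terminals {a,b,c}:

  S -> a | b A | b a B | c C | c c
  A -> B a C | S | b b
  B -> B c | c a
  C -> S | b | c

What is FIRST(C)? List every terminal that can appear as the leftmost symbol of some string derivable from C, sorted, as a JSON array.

Compute FIRST by fixpoint:
pass 1:
  A via A→b b: +{b}
  B via B→c a: +{c}
  C via C→b: +{b}
  C via C→c: +{c}
  S via S→a: +{a}
  S via S→b A: +{b}
  S via S→c C: +{c}
  FIRST(S)={a,b,c}  FIRST(A)={b}  FIRST(B)={c}  FIRST(C)={b,c}
pass 2:
  A via A→B a C: +{c}
  A via A→S: +{a}
  C via C→S: +{a}
  FIRST(S)={a,b,c}  FIRST(A)={a,b,c}  FIRST(B)={c}  FIRST(C)={a,b,c}
pass 3: (no change)
  FIRST(S)={a,b,c}  FIRST(A)={a,b,c}  FIRST(B)={c}  FIRST(C)={a,b,c}

FIRST(C) = ["a", "b", "c"]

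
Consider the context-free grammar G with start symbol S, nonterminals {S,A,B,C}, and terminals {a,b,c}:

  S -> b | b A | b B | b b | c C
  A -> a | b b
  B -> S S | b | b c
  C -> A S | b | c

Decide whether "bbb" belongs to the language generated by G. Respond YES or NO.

CNF form of G:
  S -> T0 A | T0 B | T0 T0 | T1 C | b
  A -> T0 T0 | a
  B -> S S | T0 T1 | b
  C -> A S | b | c
  T0 -> b
  T1 -> c

CYK table (by increasing span):
  [0..0]={B,C,S,T0}  "b"  orig:{B,C,S}
  [1..1]={B,C,S,T0}  "b"  orig:{B,C,S}
  [2..2]={B,C,S,T0}  "b"  orig:{B,C,S}
  [0..1]={A,B,S}  "bb"
  [1..2]={A,B,S}  "bb"
  [0..2]={B,C,S}  "bbb"

S ∈ T[0,2] ⇒ YES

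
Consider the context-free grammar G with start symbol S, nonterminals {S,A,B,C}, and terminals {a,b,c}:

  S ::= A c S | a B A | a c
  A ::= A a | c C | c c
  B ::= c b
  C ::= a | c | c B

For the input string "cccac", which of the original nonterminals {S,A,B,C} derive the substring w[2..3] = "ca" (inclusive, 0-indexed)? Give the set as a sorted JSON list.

Convert to CNF:
  S -> A X3 | T0 T1 | T0 X4
  A -> A T0 | T1 C | T1 T1
  B -> T1 T2
  C -> T1 B | a | c
  T0 -> a
  T1 -> c
  T2 -> b
  X3 -> T1 S
  X4 -> B A

CYK table (by increasing span) — only the sub-triangle for w[2..3]:
  [2..2]={C,T1}  "c"  orig:{C}
  [3..3]={C,T0}  "a"  orig:{C}
  [2..3]={A}  "ca"

Original NTs in T[2,3] deriving "ca": ["A"]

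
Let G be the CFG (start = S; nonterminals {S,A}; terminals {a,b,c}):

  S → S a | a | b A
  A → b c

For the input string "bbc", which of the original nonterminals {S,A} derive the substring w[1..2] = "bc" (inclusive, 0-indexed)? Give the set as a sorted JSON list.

Convert to CNF:
  S -> S T2 | T0 A | a
  A -> T0 T1
  T0 -> b
  T1 -> c
  T2 -> a

CYK fill (cells [i..j] with 1 ≤ i ≤ j ≤ 2 only):
  cell(1,1) b: {T0}  orig:{}
  cell(2,2) c: {T1}  orig:{}
  cell(1,2) bc: {A}

Original NTs in T[1,2] deriving "bc": ["A"]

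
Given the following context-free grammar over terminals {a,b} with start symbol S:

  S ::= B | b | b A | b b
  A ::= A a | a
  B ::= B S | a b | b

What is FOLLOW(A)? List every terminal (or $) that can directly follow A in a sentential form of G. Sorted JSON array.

Compute FIRST by fixpoint:
[1]
  A via A→a: +{a}
  B via B→a b: +{a}
  B via B→b: +{b}
  S via S→B: +{a,b}
  FIRST(S)={a,b}  FIRST(A)={a}  FIRST(B)={a,b}
[2] done
  FIRST(S)={a,b}  FIRST(A)={a}  FIRST(B)={a,b}

FOLLOW iteration:
initialize: $ ∈ FOLLOW(S)
iter 1:
  A→A a: FOLLOW(A) ⊇ FIRST(a) = {a}; new: +{a}
  B→B S: FOLLOW(B) ⊇ FIRST(S) = {a,b}; new: +{a,b}
  B→B S: FOLLOW(S) ⊇ FOLLOW(B) ⊇ {a,b}; new: +{a,b}
  S→B: FOLLOW(B) ⊇ FOLLOW(S) ⊇ {$,a,b}; new: +{$}
  S→b A: FOLLOW(A) ⊇ FOLLOW(S) ⊇ {$,a,b}; new: +{$,b}
  FOLLOW[S]={$,a,b}  FOLLOW[A]={$,a,b}  FOLLOW[B]={$,a,b}
iter 2: — fixpoint
  FOLLOW[S]={$,a,b}  FOLLOW[A]={$,a,b}  FOLLOW[B]={$,a,b}

FOLLOW(A) = ["$", "a", "b"]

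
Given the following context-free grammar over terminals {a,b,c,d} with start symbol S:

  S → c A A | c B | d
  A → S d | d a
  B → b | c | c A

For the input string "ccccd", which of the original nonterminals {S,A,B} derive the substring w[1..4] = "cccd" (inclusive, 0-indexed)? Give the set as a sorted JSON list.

CNF form of G:
  S -> T2 B | T2 X3 | d
  A -> S T0 | T0 T1
  B -> T2 A | b | c
  T0 -> d
  T1 -> a
  T2 -> c
  X3 -> A A

CYK table (by increasing span) (cells [i..j] with 1 ≤ i ≤ j ≤ 4 only):
  cell(1,1) c: {B,T2}  orig:{B}
  cell(2,2) c: {B,T2}  orig:{B}
  cell(3,3) c: {B,T2}  orig:{B}
  cell(4,4) d: {S,T0}  orig:{S}
  cell(1,2) cc: {S}
  cell(2,3) cc: {S}
  cell(3,4) cd: ∅
  cell(1,3) ccc: ∅
  cell(2,4) ccd: {A}
  cell(1,4) cccd: {B}

Original NTs in T[1,4] deriving "cccd": ["B"]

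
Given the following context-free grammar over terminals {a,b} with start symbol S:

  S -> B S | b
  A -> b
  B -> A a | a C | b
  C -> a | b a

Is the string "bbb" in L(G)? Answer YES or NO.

CNF form of G:
  S -> B S | b
  A -> b
  B -> A T0 | T0 C | b
  C -> T1 T0 | a
  T0 -> a
  T1 -> b

CYK fill:
  cell(0,0) b: {A,B,S,T1}  orig:{A,B,S}
  cell(1,1) b: {A,B,S,T1}  orig:{A,B,S}
  cell(2,2) b: {A,B,S,T1}  orig:{A,B,S}
  cell(0,1) bb: {S}
  cell(1,2) bb: {S}
  cell(0,2) bbb: {S}

S ∈ T[0,2] ⇒ YES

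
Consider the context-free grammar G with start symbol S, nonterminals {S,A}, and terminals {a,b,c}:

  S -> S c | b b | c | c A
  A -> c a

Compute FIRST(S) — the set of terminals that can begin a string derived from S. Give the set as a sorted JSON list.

FIRST iteration:
round 1:
  A via A→c a: +{c}
  S via S→b b: +{b}
  S via S→c: +{c}
  FIRST[S]={b,c}  FIRST[A]={c}
round 2: — fixpoint
  FIRST[S]={b,c}  FIRST[A]={c}

FIRST(S) = ["b", "c"]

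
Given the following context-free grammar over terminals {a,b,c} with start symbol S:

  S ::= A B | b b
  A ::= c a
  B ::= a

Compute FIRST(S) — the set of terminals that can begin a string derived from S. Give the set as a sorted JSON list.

Compute FIRST by fixpoint:
iter 1:
  A via A→c a: +{c}
  B via B→a: +{a}
  S via S→A B: +{c}
  S via S→b b: +{b}
  FIRST[S]={b,c}  FIRST[A]={c}  FIRST[B]={a}
iter 2: done
  FIRST[S]={b,c}  FIRST[A]={c}  FIRST[B]={a}

FIRST(S) = ["b", "c"]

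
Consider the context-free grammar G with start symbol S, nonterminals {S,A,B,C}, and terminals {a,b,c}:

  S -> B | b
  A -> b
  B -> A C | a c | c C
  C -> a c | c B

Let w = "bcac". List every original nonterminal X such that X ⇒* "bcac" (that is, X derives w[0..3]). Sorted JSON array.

CNF form of G:
  S -> A C | T0 T1 | T1 C | b
  A -> b
  B -> A C | T0 T1 | T1 C
  C -> T0 T1 | T1 B
  T0 -> a
  T1 -> c

CYK table (by increasing span) — only the sub-triangle for w[0..3]:
  cell(0,0) b: {A,S}
  cell(1,1) c: {T1}  orig:{}
  cell(2,2) a: {T0}  orig:{}
  cell(3,3) c: {T1}  orig:{}
  cell(0,1) bc: ∅
  cell(1,2) ca: ∅
  cell(2,3) ac: {B,C,S}
  cell(0,2) bca: ∅
  cell(1,3) cac: {B,C,S}
  cell(0,3) bcac: {B,S}

Original NTs in T[0,3] deriving "bcac": ["B", "S"]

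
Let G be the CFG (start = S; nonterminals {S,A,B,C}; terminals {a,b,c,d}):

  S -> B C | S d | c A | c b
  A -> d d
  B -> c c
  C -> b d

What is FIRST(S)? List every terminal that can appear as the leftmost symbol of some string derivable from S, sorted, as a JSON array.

FIRST iteration:
iter 1:
  A via A→d d: +{d}
  B via B→c c: +{c}
  C via C→b d: +{b}
  S via S→B C: +{c}
  S: {c}  A: {d}  B: {c}  C: {b}
iter 2: done
  S: {c}  A: {d}  B: {c}  C: {b}

FIRST(S) = ["c"]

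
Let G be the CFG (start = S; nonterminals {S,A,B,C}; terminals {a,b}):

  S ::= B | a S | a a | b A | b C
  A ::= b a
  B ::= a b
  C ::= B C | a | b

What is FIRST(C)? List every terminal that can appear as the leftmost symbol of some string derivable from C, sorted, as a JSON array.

FIRST iteration:
pass 1:
  A via A→b a: +{b}
  B via B→a b: +{a}
  C via C→B C: +{a}
  C via C→b: +{b}
  S via S→B: +{a}
  S via S→b A: +{b}
  FIRST[S]={a,b}  FIRST[A]={b}  FIRST[B]={a}  FIRST[C]={a,b}
pass 2: done
  FIRST[S]={a,b}  FIRST[A]={b}  FIRST[B]={a}  FIRST[C]={a,b}

FIRST(C) = ["a", "b"]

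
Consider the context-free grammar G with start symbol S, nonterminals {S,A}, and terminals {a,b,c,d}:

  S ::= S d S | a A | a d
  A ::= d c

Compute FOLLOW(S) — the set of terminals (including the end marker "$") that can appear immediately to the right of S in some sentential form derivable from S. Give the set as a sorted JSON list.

FIRST sets, iterate to fixpoint:
[1]
  A via A→d c: +{d}
  S via S→a A: +{a}
  FIRST[S]={a}  FIRST[A]={d}
[2] (no change)
  FIRST[S]={a}  FIRST[A]={d}

Compute FOLLOW by fixpoint:
FOLLOW(S) := {$}
pass 1:
  S→S d S: FOLLOW(S) ⊇ FIRST(d) = {d}; new: +{d}
  S→a A: FOLLOW(A) ⊇ FOLLOW(S) ⊇ {$,d}; new: +{$,d}
  FOLLOW(S)={$,d}  FOLLOW(A)={$,d}
pass 2: (stable)
  FOLLOW(S)={$,d}  FOLLOW(A)={$,d}

FOLLOW(S) = ["$", "d"]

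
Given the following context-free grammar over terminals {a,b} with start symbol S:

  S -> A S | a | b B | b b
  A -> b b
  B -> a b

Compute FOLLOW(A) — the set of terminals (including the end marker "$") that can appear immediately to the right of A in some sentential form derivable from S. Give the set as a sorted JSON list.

FIRST sets, iterate to fixpoint:
iter 1:
  A via A→b b: +{b}
  B via B→a b: +{a}
  S via S→A S: +{b}
  S via S→a: +{a}
  FIRST(S)={a,b}  FIRST(A)={b}  FIRST(B)={a}
iter 2: done
  FIRST(S)={a,b}  FIRST(A)={b}  FIRST(B)={a}

FOLLOW iteration:
initialize: $ ∈ FOLLOW(S)
round 1:
  S→A S: FOLLOW(A) ⊇ FIRST(S) = {a,b}; new: +{a,b}
  S→b B: FOLLOW(B) ⊇ FOLLOW(S) ⊇ {$}; new: +{$}
  FOLLOW[S]={$}  FOLLOW[A]={a,b}  FOLLOW[B]={$}
round 2: done
  FOLLOW[S]={$}  FOLLOW[A]={a,b}  FOLLOW[B]={$}

FOLLOW(A) = ["a", "b"]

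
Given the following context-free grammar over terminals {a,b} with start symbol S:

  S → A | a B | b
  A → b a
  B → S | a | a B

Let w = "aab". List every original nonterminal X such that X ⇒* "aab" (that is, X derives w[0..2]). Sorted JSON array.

Convert to CNF:
  S -> T0 T1 | T1 B | b
  A -> T0 T1
  B -> T0 T1 | T1 B | a | b
  T0 -> b
  T1 -> a

CYK fill, restricted to cells inside w[0..2]:
  T[0,0] 'a' = {B,T1}  orig:{B}
  T[1,1] 'a' = {B,T1}  orig:{B}
  T[2,2] 'b' = {B,S,T0}  orig:{B,S}
  T[0,1] 'aa' = {B,S}
  T[1,2] 'ab' = {B,S}
  T[0,2] 'aab' = {B,S}

Original NTs in T[0,2] deriving "aab": ["B", "S"]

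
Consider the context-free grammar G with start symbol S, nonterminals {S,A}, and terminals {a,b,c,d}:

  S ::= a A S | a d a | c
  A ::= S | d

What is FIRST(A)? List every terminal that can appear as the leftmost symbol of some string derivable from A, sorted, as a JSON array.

Compute FIRST by fixpoint:
iter 1:
  A via A→d: +{d}
  S via S→a A S: +{a}
  S via S→c: +{c}
  FIRST(S)={a,c}  FIRST(A)={d}
iter 2:
  A via A→S: +{a,c}
  FIRST(S)={a,c}  FIRST(A)={a,c,d}
iter 3: (no change)
  FIRST(S)={a,c}  FIRST(A)={a,c,d}

FIRST(A) = ["a", "c", "d"]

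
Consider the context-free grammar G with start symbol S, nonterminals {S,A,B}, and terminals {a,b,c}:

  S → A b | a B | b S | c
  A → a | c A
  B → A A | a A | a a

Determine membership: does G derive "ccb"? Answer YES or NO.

CNF form of G:
  S -> A T2 | T1 B | T2 S | c
  A -> T0 A | a
  B -> A A | T1 A | T1 T1
  T0 -> c
  T1 -> a
  T2 -> b

CYK fill:
  T[0,0] 'c' = {S,T0}  orig:{S}
  T[1,1] 'c' = {S,T0}  orig:{S}
  T[2,2] 'b' = {T2}  orig:{}
  T[0,1] 'cc' = ∅
  T[1,2] 'cb' = ∅
  T[0,2] 'ccb' = ∅

S ∉ T[0,2] ⇒ NO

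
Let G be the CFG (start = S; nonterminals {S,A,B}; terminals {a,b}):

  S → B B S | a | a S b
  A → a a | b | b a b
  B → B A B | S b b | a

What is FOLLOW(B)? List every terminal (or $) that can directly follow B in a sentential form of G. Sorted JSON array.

Compute FIRST by fixpoint:
round 1:
  A via A→a a: +{a}
  A via A→b: +{b}
  B via B→a: +{a}
  S via S→B B S: +{a}
  S: {a}  A: {a,b}  B: {a}
round 2: — fixpoint
  S: {a}  A: {a,b}  B: {a}

FOLLOW sets:
seed FOLLOW(S) with $
round 1:
  B→B A B: FOLLOW(B) ⊇ FIRST(A) = {a,b}; new: +{a,b}
  B→B A B: FOLLOW(A) ⊇ FIRST(B) = {a}; new: +{a}
  B→S b b: FOLLOW(S) ⊇ FIRST(b) = {b}; new: +{b}
  FOLLOW[S]={$,b}  FOLLOW[A]={a}  FOLLOW[B]={a,b}
round 2: — fixpoint
  FOLLOW[S]={$,b}  FOLLOW[A]={a}  FOLLOW[B]={a,b}

FOLLOW(B) = ["a", "b"]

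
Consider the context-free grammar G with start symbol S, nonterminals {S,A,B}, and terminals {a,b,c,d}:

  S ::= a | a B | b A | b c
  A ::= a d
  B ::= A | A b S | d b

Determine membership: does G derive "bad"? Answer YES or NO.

Convert to CNF:
  S -> T0 B | T2 A | T2 T3 | a
  A -> T0 T1
  B -> A X4 | T0 T1 | T1 T2
  T0 -> a
  T1 -> d
  T2 -> b
  T3 -> c
  X4 -> T2 S

CYK fill:
  [0..0]={T2}  "b"  orig:{}
  [1..1]={S,T0}  "a"  orig:{S}
  [2..2]={T1}  "d"  orig:{}
  [0..1]={X4}  "ba"  orig:{}
  [1..2]={A,B}  "ad"
  [0..2]={S}  "bad"

S ∈ T[0,2] ⇒ YES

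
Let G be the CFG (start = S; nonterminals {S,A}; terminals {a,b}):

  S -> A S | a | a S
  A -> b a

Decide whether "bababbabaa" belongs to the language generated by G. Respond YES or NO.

Convert to CNF:
  S -> A S | T1 S | a
  A -> T0 T1
  T0 -> b
  T1 -> a

Fill CYK table bottom-up:
  T[0,0] 'b' = {T0}  orig:{}
  T[1,1] 'a' = {S,T1}  orig:{S}
  T[2,2] 'b' = {T0}  orig:{}
  T[3,3] 'a' = {S,T1}  orig:{S}
  T[4,4] 'b' = {T0}  orig:{}
  T[5,5] 'b' = {T0}  orig:{}
  T[6,6] 'a' = {S,T1}  orig:{S}
  T[7,7] 'b' = {T0}  orig:{}
  T[8,8] 'a' = {S,T1}  orig:{S}
  T[9,9] 'a' = {S,T1}  orig:{S}
  T[0,1] 'ba' = {A}
  T[1,2] 'ab' = ∅
  T[2,3] 'ba' = {A}
  T[3,4] 'ab' = ∅
  T[4,5] 'bb' = ∅
  T[5,6] 'ba' = {A}
  T[6,7] 'ab' = ∅
  T[7,8] 'ba' = {A}
  T[8,9] 'aa' = {S}
  T[0,2] 'bab' = ∅
  T[1,3] 'aba' = ∅
  T[2,4] 'bab' = ∅
  T[3,5] 'abb' = ∅
  T[4,6] 'bba' = ∅
  T[5,7] 'bab' = ∅
  T[6,8] 'aba' = ∅
  T[7,9] 'baa' = {S}
  T[0,3] 'baba' = ∅
  T[1,4] 'abab' = ∅
  T[2,5] 'babb' = ∅
  T[3,6] 'abba' = ∅
  T[4,7] 'bbab' = ∅
  T[5,8] 'baba' = ∅
  T[6,9] 'abaa' = {S}
  T[0,4] 'babab' = ∅
  T[1,5] 'ababb' = ∅
  T[2,6] 'babba' = ∅
  T[3,7] 'abbab' = ∅
  T[4,8] 'bbaba' = ∅
  T[5,9] 'babaa' = {S}
  T[0,5] 'bababb' = ∅
  T[1,6] 'ababba' = ∅
  T[2,7] 'babbab' = ∅
  T[3,8] 'abbaba' = ∅
  T[4,9] 'bbabaa' = ∅
  T[0,6] 'bababba' = ∅
  T[1,7] 'ababbab' = ∅
  T[2,8] 'babbaba' = ∅
  T[3,9] 'abbabaa' = ∅
  T[0,7] 'bababbab' = ∅
  T[1,8] 'ababbaba' = ∅
  T[2,9] 'babbabaa' = ∅
  T[0,8] 'bababbaba' = ∅
  T[1,9] 'ababbabaa' = ∅
  T[0,9] 'bababbabaa' = ∅

S ∉ T[0,9] ⇒ NO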